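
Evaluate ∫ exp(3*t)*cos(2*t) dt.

2*exp(3*t)*sin(2*t)/13 + 3*exp(3*t)*cos(2*t)/13 + C

Let I denote the integral. Integrate by parts with u = cos(2*t), dv = exp(3*t) dt, so v = exp(3*t)/3: I = exp(3*t)*cos(2*t)/3 + (2/3)·∫ exp(3*t)*sin(2*t) dt.
Apply parts again with u = sin(2*t), dv = exp(3*t) dt: ∫ exp(3*t)*sin(2*t) dt = exp(3*t)*sin(2*t)/3 − (2/3)·I. Substituting back brings back I: I = 2*exp(3*t)*sin(2*t)/9 + exp(3*t)*cos(2*t)/3 − (4/9)·I.
Solving for I: (1 + 4/9)·I equals the remaining terms, so I = (9/13)·(2*exp(3*t)*sin(2*t)/9 + exp(3*t)*cos(2*t)/3).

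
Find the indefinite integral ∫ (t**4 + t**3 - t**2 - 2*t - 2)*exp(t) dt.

(t**4 - 3*t**3 + 8*t**2 - 18*t + 16)*exp(t) + C

Use integration by parts with u = t**4 + t**3 - t**2 - 2*t - 2, dv = exp(t) dt, so v = exp(t).
Apply parts 4 times (tabular method): alternate signs, differentiate u down to 0, integrate dv up.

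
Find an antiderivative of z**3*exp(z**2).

(z**2 - 1)*exp(z**2)/2 + C

Let u = z², du = 2z dz; rewrite as (1/2)∫ u^1·exp(1u) du.
Now integrate by parts 1 time.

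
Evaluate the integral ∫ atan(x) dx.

x*atan(x) - log(x**2 + 1)/2 + C

Use integration by parts with u = arctan(x), dv = dx.
Then du = 1/(x**2 + 1) dx.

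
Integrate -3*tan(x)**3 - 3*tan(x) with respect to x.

-3*tan(x)**2/2 + C

Let u = tan(x), so du = (tan(x)**2 + 1) dx.
Rewriting, the integral becomes -3·∫ u^1 du = -3·u^2/2.
Substituting back, u = tan(x).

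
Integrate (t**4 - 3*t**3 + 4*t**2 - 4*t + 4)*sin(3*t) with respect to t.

Use integration by parts with u = t**4 - 3*t**3 + 4*t**2 - 4*t + 4, dv = sin(3*t) dt, so v = -cos(3*t)/3.
Apply parts 4 times (tabular method): alternate signs, differentiate u down to 0, integrate dv up.

-t**4*cos(3*t)/3 + 4*t**3*sin(3*t)/9 + t**3*cos(3*t) - t**2*sin(3*t) - 8*t**2*cos(3*t)/9 + 16*t*sin(3*t)/27 + 2*t*cos(3*t)/3 - 2*sin(3*t)/9 - 92*cos(3*t)/81 + C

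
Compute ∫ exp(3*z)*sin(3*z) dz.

Let I denote the integral. Integrate by parts with u = sin(3*z), dv = exp(3*z) dz, so v = exp(3*z)/3: I = exp(3*z)*sin(3*z)/3 − ∫ exp(3*z)*cos(3*z) dz.
Apply parts again with u = cos(3*z), dv = exp(3*z) dz: ∫ exp(3*z)*cos(3*z) dz = exp(3*z)*cos(3*z)/3 + I. Substituting back brings back I: I = exp(3*z)*sin(3*z)/3 - exp(3*z)*cos(3*z)/3 − I.
Solving for I: (1 + 1)·I equals the remaining terms, so I = (1/2)·(exp(3*z)*sin(3*z)/3 - exp(3*z)*cos(3*z)/3).

exp(3*z)*sin(3*z)/6 - exp(3*z)*cos(3*z)/6 + C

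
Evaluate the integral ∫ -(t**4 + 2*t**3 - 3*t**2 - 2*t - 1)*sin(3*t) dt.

t**4*cos(3*t)/3 - 4*t**3*sin(3*t)/9 + 2*t**3*cos(3*t)/3 - 2*t**2*sin(3*t)/3 - 13*t**2*cos(3*t)/9 + 26*t*sin(3*t)/27 - 10*t*cos(3*t)/9 + 10*sin(3*t)/27 - cos(3*t)/81 + C

Use integration by parts with u = t**4 + 2*t**3 - 3*t**2 - 2*t - 1, dv = -sin(3*t) dt, so v = cos(3*t)/3.
Apply parts 4 times (tabular method): alternate signs, differentiate u down to 0, integrate dv up.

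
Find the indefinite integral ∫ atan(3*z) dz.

Use integration by parts with u = arctan(3*z), dv = dz.
Then du = 3/(9*z**2 + 1) dz.

z*atan(3*z) - log(9*z**2 + 1)/6 + C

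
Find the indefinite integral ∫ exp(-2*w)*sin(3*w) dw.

Let I denote the integral. Integrate by parts with u = sin(3*w), dv = exp(-2*w) dw, so v = -exp(-2*w)/2: I = -exp(-2*w)*sin(3*w)/2 + (3/2)·∫ exp(-2*w)*cos(3*w) dw.
Apply parts again with u = cos(3*w), dv = exp(-2*w) dw: ∫ exp(-2*w)*cos(3*w) dw = -exp(-2*w)*cos(3*w)/2 − (3/2)·I. Substituting back brings back I: I = -exp(-2*w)*sin(3*w)/2 - 3*exp(-2*w)*cos(3*w)/4 − (9/4)·I.
Solving for I: (1 + 9/4)·I equals the remaining terms, so I = (4/13)·(-exp(-2*w)*sin(3*w)/2 - 3*exp(-2*w)*cos(3*w)/4).

-2*exp(-2*w)*sin(3*w)/13 - 3*exp(-2*w)*cos(3*w)/13 + C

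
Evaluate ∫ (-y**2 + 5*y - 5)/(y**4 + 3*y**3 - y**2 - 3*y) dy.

Factor the denominator: y*(y - 1)*(y + 1)*(y + 3).
Partial-fraction decomposition: 29/(24*(y + 3)) - 11/(4*(y + 1)) - 1/(8*(y - 1)) + 5/(3*y).
Integrate each term: A/(y−a) contributes A·log|y−a|.

5*log(y)/3 - log(y - 1)/8 - 11*log(y + 1)/4 + 29*log(y + 3)/24 + C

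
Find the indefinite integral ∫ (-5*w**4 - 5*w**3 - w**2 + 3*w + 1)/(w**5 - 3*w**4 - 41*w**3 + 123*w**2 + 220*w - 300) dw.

Factor the denominator: (w - 5)**2*(w - 1)*(w + 2)*(w + 6).
Partial-fraction decomposition: -779/(484*(w + 6)) + 1/(12*(w + 2)) - 1/(48*(w - 1)) - 6685/(1936*(w - 5)) - 537/(44*(w - 5)**2).
Integrate each term; A/(w−a) gives A·log|w−a|; A/(w−a)² gives −A/(w−a).

-6685*log(w - 5)/1936 - log(w - 1)/48 + log(w + 2)/12 - 779*log(w + 6)/484 + 537/(44*w - 220) + C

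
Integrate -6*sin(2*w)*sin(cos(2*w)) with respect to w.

-3*cos(cos(2*w)) + C

Let u = cos(2*w), so du = (-2*sin(2*w)) dw.
Rewriting, the integral becomes 3·∫ sin(u) du = 3·-cos(u).
Substituting back, u = cos(2*w).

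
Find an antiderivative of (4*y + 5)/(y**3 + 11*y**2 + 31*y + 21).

Factor the denominator: (y + 1)*(y + 3)*(y + 7).
Partial-fraction decomposition: -23/(24*(y + 7)) + 7/(8*(y + 3)) + 1/(12*(y + 1)).
Integrate each term: A/(y−a) contributes A·log|y−a|.

log(y + 1)/12 + 7*log(y + 3)/8 - 23*log(y + 7)/24 + C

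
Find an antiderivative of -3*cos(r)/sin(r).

Let u = sin(r), so du = (cos(r)) dr.
Rewriting, the integral becomes -3·∫ 1/u du = -3·log(u).
Substituting back, u = sin(r).

-3*log(sin(r)) + C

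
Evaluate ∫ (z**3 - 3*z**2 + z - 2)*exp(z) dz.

Use integration by parts with u = z**3 - 3*z**2 + z - 2, dv = exp(z) dz, so v = exp(z).
Apply parts 3 times (tabular method): alternate signs, differentiate u down to 0, integrate dv up.

(z**3 - 6*z**2 + 13*z - 15)*exp(z) + C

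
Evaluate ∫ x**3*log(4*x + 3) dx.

x**4*log(4*x + 3)/4 - x**4/16 + x**3/16 - 9*x**2/128 + 27*x/256 - 81*log(4*x + 3)/1024 + C

Use integration by parts with u = log(4*x + 3), dv = x**3 dx.
Then du = 4/(4*x + 3) dx and v = x**4/4.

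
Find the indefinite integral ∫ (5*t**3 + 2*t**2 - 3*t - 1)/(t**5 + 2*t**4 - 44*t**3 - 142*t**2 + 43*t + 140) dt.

199*log(t - 7)/704 - log(t - 1)/120 - log(t + 1)/192 + 277*log(t + 4)/165 - 187*log(t + 5)/96 + C

Factor the denominator: (t - 7)*(t - 1)*(t + 1)*(t + 4)*(t + 5).
Partial-fraction decomposition: -187/(96*(t + 5)) + 277/(165*(t + 4)) - 1/(192*(t + 1)) - 1/(120*(t - 1)) + 199/(704*(t - 7)).
Integrate each term: A/(t−a) contributes A·log|t−a|.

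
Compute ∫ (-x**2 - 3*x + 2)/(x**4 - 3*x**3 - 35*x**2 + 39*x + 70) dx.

Factor the denominator: (x - 7)*(x - 2)*(x + 1)*(x + 5).
Partial-fraction decomposition: 1/(42*(x + 5)) + 1/(24*(x + 1)) + 8/(105*(x - 2)) - 17/(120*(x - 7)).
Integrate each term: A/(x−a) contributes A·log|x−a|.

-17*log(x - 7)/120 + 8*log(x - 2)/105 + log(x + 1)/24 + log(x + 5)/42 + C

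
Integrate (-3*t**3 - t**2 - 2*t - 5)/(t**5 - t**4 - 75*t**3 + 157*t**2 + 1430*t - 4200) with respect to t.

Factor the denominator: (t - 5)**2*(t - 4)*(t + 6)*(t + 7).
Partial-fraction decomposition: 989/(1584*(t + 7)) - 619/(1210*(t + 6)) - 221/(110*(t - 4)) + 33041/(17424*(t - 5)) - 415/(132*(t - 5)**2).
Integrate each term; A/(t−a) gives A·log|t−a|; A/(t−a)² gives −A/(t−a).

33041*log(t - 5)/17424 - 221*log(t - 4)/110 - 619*log(t + 6)/1210 + 989*log(t + 7)/1584 + 415/(132*t - 660) + C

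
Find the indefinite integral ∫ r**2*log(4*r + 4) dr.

Use integration by parts with u = log(4*r + 4), dv = r**2 dr.
Then du = 4/(4*r + 4) dr and v = r**3/3.

r**3*log(4*r + 4)/3 - r**3/9 + r**2/6 - r/3 + log(r + 1)/3 + C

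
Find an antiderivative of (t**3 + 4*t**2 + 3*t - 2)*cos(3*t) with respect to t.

Use integration by parts with u = t**3 + 4*t**2 + 3*t - 2, dv = cos(3*t) dt, so v = sin(3*t)/3.
Apply parts 3 times (tabular method): alternate signs, differentiate u down to 0, integrate dv up.

t**3*sin(3*t)/3 + 4*t**2*sin(3*t)/3 + t**2*cos(3*t)/3 + 7*t*sin(3*t)/9 + 8*t*cos(3*t)/9 - 26*sin(3*t)/27 + 7*cos(3*t)/27 + C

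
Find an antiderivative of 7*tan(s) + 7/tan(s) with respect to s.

Let u = tan(s), so du = (tan(s)**2 + 1) ds.
Rewriting, the integral becomes 7·∫ 1/u du = 7·log(u).
Substituting back, u = tan(s).

7*log(tan(s)) + C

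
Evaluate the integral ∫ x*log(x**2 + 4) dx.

Let u = x**2 + 4, so du = (2*x) dx.
The integral becomes (1/2)·∫ log(u) du; integrate by parts with u′=log(u), dv′=du.

x**2*log(x**2 + 4)/2 - x**2/2 + 2*log(x**2 + 4) + C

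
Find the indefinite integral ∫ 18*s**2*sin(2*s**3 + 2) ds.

-3*cos(2*s**3 + 2) + C

Let u = 2*s**3 + 2, so du = (6*s**2) ds.
Rewriting, the integral becomes 3·∫ sin(u) du = 3·-cos(u).
Substituting back, u = 2*s**3 + 2.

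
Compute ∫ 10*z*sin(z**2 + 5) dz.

-5*cos(z**2 + 5) + C

Let u = z**2 + 5, so du = (2*z) dz.
Rewriting, the integral becomes 5·∫ sin(u) du = 5·-cos(u).
Substituting back, u = z**2 + 5.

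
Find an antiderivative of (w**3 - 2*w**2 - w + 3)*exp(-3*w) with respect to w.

Use integration by parts with u = w**3 - 2*w**2 - w + 3, dv = exp(-3*w) dw, so v = -exp(-3*w)/3.
Apply parts 3 times (tabular method): alternate signs, differentiate u down to 0, integrate dv up.

(-9*w**3 + 9*w**2 + 15*w - 22)*exp(-3*w)/27 + C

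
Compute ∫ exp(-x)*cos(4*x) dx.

4*exp(-x)*sin(4*x)/17 - exp(-x)*cos(4*x)/17 + C

Let I denote the integral. Integrate by parts with u = cos(4*x), dv = exp(-x) dx, so v = -exp(-x): I = -exp(-x)*cos(4*x) − 4·∫ exp(-x)*sin(4*x) dx.
Apply parts again with u = sin(4*x), dv = exp(-x) dx: ∫ exp(-x)*sin(4*x) dx = -exp(-x)*sin(4*x) + 4·I. Substituting back brings back I: I = 4*exp(-x)*sin(4*x) - exp(-x)*cos(4*x) − 16·I.
Solving for I: (1 + 16)·I equals the remaining terms, so I = (1/17)·(4*exp(-x)*sin(4*x) - exp(-x)*cos(4*x)).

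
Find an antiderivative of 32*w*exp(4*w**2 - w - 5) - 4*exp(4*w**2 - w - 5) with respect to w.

4*exp(4*w**2 - w - 5) + C

Let u = 4*w**2 - w - 5, so du = (8*w - 1) dw.
Rewriting, the integral becomes 4·∫ e^u du = 4·e^u.
Substituting back, u = 4*w**2 - w - 5.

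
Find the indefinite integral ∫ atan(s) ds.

s*atan(s) - log(s**2 + 1)/2 + C

Use integration by parts with u = arctan(s), dv = ds.
Then du = 1/(s**2 + 1) ds.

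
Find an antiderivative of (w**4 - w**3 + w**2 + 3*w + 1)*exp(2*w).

(4*w**4 - 12*w**3 + 22*w**2 - 10*w + 9)*exp(2*w)/8 + C

Use integration by parts with u = w**4 - w**3 + w**2 + 3*w + 1, dv = exp(2*w) dw, so v = exp(2*w)/2.
Apply parts 4 times (tabular method): alternate signs, differentiate u down to 0, integrate dv up.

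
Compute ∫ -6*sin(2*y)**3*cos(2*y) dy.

-3*sin(2*y)**4/4 + C

Let u = sin(2*y), so du = (2*cos(2*y)) dy.
Rewriting, the integral becomes -3·∫ u^3 du = -3·u^4/4.
Substituting back, u = sin(2*y).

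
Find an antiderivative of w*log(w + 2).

Use integration by parts with u = log(w + 2), dv = w dw.
Then du = 1/(w + 2) dw and v = w**2/2.

w**2*log(w + 2)/2 - w**2/4 + w - 2*log(w + 2) + C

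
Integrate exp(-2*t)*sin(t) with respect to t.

-2*exp(-2*t)*sin(t)/5 - exp(-2*t)*cos(t)/5 + C

Let I denote the integral. Integrate by parts with u = sin(t), dv = exp(-2*t) dt, so v = -exp(-2*t)/2: I = -exp(-2*t)*sin(t)/2 + (1/2)·∫ exp(-2*t)*cos(t) dt.
Apply parts again with u = cos(t), dv = exp(-2*t) dt: ∫ exp(-2*t)*cos(t) dt = -exp(-2*t)*cos(t)/2 − (1/2)·I. Substituting back brings back I: I = -exp(-2*t)*sin(t)/2 - exp(-2*t)*cos(t)/4 − (1/4)·I.
Solving for I: (1 + 1/4)·I equals the remaining terms, so I = (4/5)·(-exp(-2*t)*sin(t)/2 - exp(-2*t)*cos(t)/4).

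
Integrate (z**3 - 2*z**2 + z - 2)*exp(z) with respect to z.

Use integration by parts with u = z**3 - 2*z**2 + z - 2, dv = exp(z) dz, so v = exp(z).
Apply parts 3 times (tabular method): alternate signs, differentiate u down to 0, integrate dv up.

(z**3 - 5*z**2 + 11*z - 13)*exp(z) + C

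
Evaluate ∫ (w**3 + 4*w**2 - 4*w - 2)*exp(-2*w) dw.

Use integration by parts with u = w**3 + 4*w**2 - 4*w - 2, dv = exp(-2*w) dw, so v = -exp(-2*w)/2.
Apply parts 3 times (tabular method): alternate signs, differentiate u down to 0, integrate dv up.

(-4*w**3 - 22*w**2 - 6*w + 5)*exp(-2*w)/8 + C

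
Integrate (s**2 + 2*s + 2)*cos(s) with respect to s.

s**2*sin(s) + 2*s*sin(s) + 2*s*cos(s) + 2*cos(s) + C

Use integration by parts with u = s**2 + 2*s + 2, dv = cos(s) ds, so v = sin(s).
Apply parts 2 times (tabular method): alternate signs, differentiate u down to 0, integrate dv up.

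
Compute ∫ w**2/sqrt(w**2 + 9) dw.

w*sqrt(w**2 + 9)/2 - 9*log(w + sqrt(w**2 + 9))/2 + C

Substitute w = 3·tan(θ), so dw = 3·sec(θ)^2 dθ and the radical becomes sqrt(w**2 + 9) = 3·sec(θ) by the Pythagorean identity.
Integrate the resulting trig expression in θ, then back-substitute tan(θ) = w/3, sec(θ) = sqrt(w**2 + 9)/3 (absorbing any constant into C).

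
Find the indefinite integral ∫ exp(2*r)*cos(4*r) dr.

exp(2*r)*sin(4*r)/5 + exp(2*r)*cos(4*r)/10 + C

Let I denote the integral. Integrate by parts with u = cos(4*r), dv = exp(2*r) dr, so v = exp(2*r)/2: I = exp(2*r)*cos(4*r)/2 + 2·∫ exp(2*r)*sin(4*r) dr.
Apply parts again with u = sin(4*r), dv = exp(2*r) dr: ∫ exp(2*r)*sin(4*r) dr = exp(2*r)*sin(4*r)/2 − 2·I. Substituting back brings back I: I = exp(2*r)*sin(4*r) + exp(2*r)*cos(4*r)/2 − 4·I.
Solving for I: (1 + 4)·I equals the remaining terms, so I = (1/5)·(exp(2*r)*sin(4*r) + exp(2*r)*cos(4*r)/2).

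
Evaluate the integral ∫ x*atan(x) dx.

Use integration by parts with u = arctan(x), dv = x dx.
Then du = 1/(x**2 + 1) dx.

x**2*atan(x)/2 - x/2 + atan(x)/2 + C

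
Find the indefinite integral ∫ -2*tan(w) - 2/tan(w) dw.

-2*log(tan(w)) + C

Let u = tan(w), so du = (tan(w)**2 + 1) dw.
Rewriting, the integral becomes -2·∫ 1/u du = -2·log(u).
Substituting back, u = tan(w).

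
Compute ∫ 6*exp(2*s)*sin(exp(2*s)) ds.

-3*cos(exp(2*s)) + C

Let u = exp(2*s), so du = (2*exp(2*s)) ds.
Rewriting, the integral becomes 3·∫ sin(u) du = 3·-cos(u).
Substituting back, u = exp(2*s).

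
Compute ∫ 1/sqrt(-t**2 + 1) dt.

asin(t) + C

Substitute t = sin(θ), so dt = cos(θ) dθ and the radical becomes sqrt(-t**2 + 1) = cos(θ) by the Pythagorean identity.
Integrate the resulting trig expression in θ, then back-substitute θ = asin(t), sin(θ) = t, cos(θ) = sqrt(-t**2 + 1) (absorbing any constant into C).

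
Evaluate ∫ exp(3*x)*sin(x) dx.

Let I denote the integral. Integrate by parts with u = sin(x), dv = exp(3*x) dx, so v = exp(3*x)/3: I = exp(3*x)*sin(x)/3 − (1/3)·∫ exp(3*x)*cos(x) dx.
Apply parts again with u = cos(x), dv = exp(3*x) dx: ∫ exp(3*x)*cos(x) dx = exp(3*x)*cos(x)/3 + (1/3)·I. Substituting back brings back I: I = exp(3*x)*sin(x)/3 - exp(3*x)*cos(x)/9 − (1/9)·I.
Solving for I: (1 + 1/9)·I equals the remaining terms, so I = (9/10)·(exp(3*x)*sin(x)/3 - exp(3*x)*cos(x)/9).

3*exp(3*x)*sin(x)/10 - exp(3*x)*cos(x)/10 + C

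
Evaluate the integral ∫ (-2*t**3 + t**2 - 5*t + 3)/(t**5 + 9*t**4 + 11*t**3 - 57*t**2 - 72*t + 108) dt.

-19*log(t - 2)/200 + 3*log(t - 1)/112 - 1111*log(t + 3)/1200 + 167*log(t + 6)/168 - 27/(20*t + 60) + C

Factor the denominator: (t - 2)*(t - 1)*(t + 3)**2*(t + 6).
Partial-fraction decomposition: 167/(168*(t + 6)) - 1111/(1200*(t + 3)) + 27/(20*(t + 3)**2) + 3/(112*(t - 1)) - 19/(200*(t - 2)).
Integrate each term; A/(t−a) gives A·log|t−a|; A/(t−a)² gives −A/(t−a).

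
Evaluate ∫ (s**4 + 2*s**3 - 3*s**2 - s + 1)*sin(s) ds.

Use integration by parts with u = s**4 + 2*s**3 - 3*s**2 - s + 1, dv = sin(s) ds, so v = -cos(s).
Apply parts 4 times (tabular method): alternate signs, differentiate u down to 0, integrate dv up.

-s**4*cos(s) + 4*s**3*sin(s) - 2*s**3*cos(s) + 6*s**2*sin(s) + 15*s**2*cos(s) - 30*s*sin(s) + 13*s*cos(s) - 13*sin(s) - 31*cos(s) + C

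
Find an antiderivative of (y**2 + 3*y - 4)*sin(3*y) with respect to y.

-y**2*cos(3*y)/3 + 2*y*sin(3*y)/9 - y*cos(3*y) + sin(3*y)/3 + 38*cos(3*y)/27 + C

Use integration by parts with u = y**2 + 3*y - 4, dv = sin(3*y) dy, so v = -cos(3*y)/3.
Apply parts 2 times (tabular method): alternate signs, differentiate u down to 0, integrate dv up.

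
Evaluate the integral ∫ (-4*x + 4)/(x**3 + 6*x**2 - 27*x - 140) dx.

-4*log(x - 5)/27 - 20*log(x + 4)/27 + 8*log(x + 7)/9 + C

Factor the denominator: (x - 5)*(x + 4)*(x + 7).
Partial-fraction decomposition: 8/(9*(x + 7)) - 20/(27*(x + 4)) - 4/(27*(x - 5)).
Integrate each term: A/(x−a) contributes A·log|x−a|.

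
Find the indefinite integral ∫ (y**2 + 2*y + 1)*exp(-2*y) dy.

Use integration by parts with u = y**2 + 2*y + 1, dv = exp(-2*y) dy, so v = -exp(-2*y)/2.
Apply parts 2 times (tabular method): alternate signs, differentiate u down to 0, integrate dv up.

(-2*y**2 - 6*y - 5)*exp(-2*y)/4 + C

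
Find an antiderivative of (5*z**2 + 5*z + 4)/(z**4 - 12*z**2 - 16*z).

Factor the denominator: z*(z - 4)*(z + 2)**2.
Partial-fraction decomposition: -17/(36*(z + 2)) + 7/(6*(z + 2)**2) + 13/(18*(z - 4)) - 1/(4*z).
Integrate each term; A/(z−a) gives A·log|z−a|; A/(z−a)² gives −A/(z−a).

-log(z)/4 + 13*log(z - 4)/18 - 17*log(z + 2)/36 - 7/(6*z + 12) + C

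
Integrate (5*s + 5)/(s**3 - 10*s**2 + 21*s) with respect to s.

5*log(s)/21 + 10*log(s - 7)/7 - 5*log(s - 3)/3 + C

Factor the denominator: s*(s - 7)*(s - 3).
Partial-fraction decomposition: -5/(3*(s - 3)) + 10/(7*(s - 7)) + 5/(21*s).
Integrate each term: A/(s−a) contributes A·log|s−a|.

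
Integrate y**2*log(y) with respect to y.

Use integration by parts with u = log(y), dv = y**2 dy.
Then du = 1/y dy and v = y**3/3.

y**3*log(y)/3 - y**3/9 + C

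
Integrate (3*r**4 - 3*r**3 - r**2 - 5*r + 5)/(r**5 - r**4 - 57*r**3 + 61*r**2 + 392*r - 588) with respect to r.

Factor the denominator: (r - 7)*(r - 2)**2*(r + 3)*(r + 7).
Partial-fraction decomposition: 2741/(1512*(r + 7)) - 67/(200*(r + 3)) - 148/(675*(r - 2)) - 1/(15*(r - 2)**2) + 1219/(700*(r - 7)).
Integrate each term; A/(r−a) gives A·log|r−a|; A/(r−a)² gives −A/(r−a).

1219*log(r - 7)/700 - 148*log(r - 2)/675 - 67*log(r + 3)/200 + 2741*log(r + 7)/1512 + 1/(15*r - 30) + C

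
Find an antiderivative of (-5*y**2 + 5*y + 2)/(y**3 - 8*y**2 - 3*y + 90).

-148*log(y - 6)/9 + 49*log(y - 5)/4 - 29*log(y + 3)/36 + C

Factor the denominator: (y - 6)*(y - 5)*(y + 3).
Partial-fraction decomposition: -29/(36*(y + 3)) + 49/(4*(y - 5)) - 148/(9*(y - 6)).
Integrate each term: A/(y−a) contributes A·log|y−a|.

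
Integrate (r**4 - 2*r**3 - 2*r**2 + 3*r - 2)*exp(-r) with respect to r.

(-r**4 - 2*r**3 - 4*r**2 - 11*r - 9)*exp(-r) + C

Use integration by parts with u = r**4 - 2*r**3 - 2*r**2 + 3*r - 2, dv = exp(-r) dr, so v = -exp(-r).
Apply parts 4 times (tabular method): alternate signs, differentiate u down to 0, integrate dv up.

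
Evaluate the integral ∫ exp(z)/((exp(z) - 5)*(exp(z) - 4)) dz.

Let u = e^z, du = e^z dz.
The integral becomes ∫ du/((u-4)(u-5)); decompose into partial fractions.

log(exp(z) - 5) - log(exp(z) - 4) + C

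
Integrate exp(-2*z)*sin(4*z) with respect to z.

Let I denote the integral. Integrate by parts with u = sin(4*z), dv = exp(-2*z) dz, so v = -exp(-2*z)/2: I = -exp(-2*z)*sin(4*z)/2 + 2·∫ exp(-2*z)*cos(4*z) dz.
Apply parts again with u = cos(4*z), dv = exp(-2*z) dz: ∫ exp(-2*z)*cos(4*z) dz = -exp(-2*z)*cos(4*z)/2 − 2·I. Substituting back brings back I: I = -exp(-2*z)*sin(4*z)/2 - exp(-2*z)*cos(4*z) − 4·I.
Solving for I: (1 + 4)·I equals the remaining terms, so I = (1/5)·(-exp(-2*z)*sin(4*z)/2 - exp(-2*z)*cos(4*z)).

-exp(-2*z)*sin(4*z)/10 - exp(-2*z)*cos(4*z)/5 + C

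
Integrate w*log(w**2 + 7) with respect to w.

w**2*log(w**2 + 7)/2 - w**2/2 + 7*log(w**2 + 7)/2 + C

Let u = w**2 + 7, so du = (2*w) dw.
The integral becomes (1/2)·∫ log(u) du; integrate by parts with u′=log(u), dv′=du.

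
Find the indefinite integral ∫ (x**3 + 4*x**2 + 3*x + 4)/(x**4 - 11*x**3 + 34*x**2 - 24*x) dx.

Factor the denominator: x*(x - 6)*(x - 4)*(x - 1).
Partial-fraction decomposition: 4/(5*(x - 1)) - 6/(x - 4) + 191/(30*(x - 6)) - 1/(6*x).
Integrate each term: A/(x−a) contributes A·log|x−a|.

-log(x)/6 + 191*log(x - 6)/30 - 6*log(x - 4) + 4*log(x - 1)/5 + C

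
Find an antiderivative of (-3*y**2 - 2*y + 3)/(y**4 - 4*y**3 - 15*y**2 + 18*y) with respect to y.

Factor the denominator: y*(y - 6)*(y - 1)*(y + 3).
Partial-fraction decomposition: 1/(6*(y + 3)) + 1/(10*(y - 1)) - 13/(30*(y - 6)) + 1/(6*y).
Integrate each term: A/(y−a) contributes A·log|y−a|.

-13*log(y - 6)/30 + log(y - 1)/10 + log(y**2 + 3*y)/6 + C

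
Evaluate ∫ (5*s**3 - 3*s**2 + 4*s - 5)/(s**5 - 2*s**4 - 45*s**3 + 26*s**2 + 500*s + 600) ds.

Factor the denominator: (s - 6)*(s - 5)*(s + 2)**2*(s + 5).
Partial-fraction decomposition: -145/(198*(s + 5)) + 13483/(28224*(s + 2)) - 65/(168*(s + 2)**2) - 113/(98*(s - 5)) + 991/(704*(s - 6)).
Integrate each term; A/(s−a) gives A·log|s−a|; A/(s−a)² gives −A/(s−a).

991*log(s - 6)/704 - 113*log(s - 5)/98 + 13483*log(s + 2)/28224 - 145*log(s + 5)/198 + 65/(168*s + 336) + C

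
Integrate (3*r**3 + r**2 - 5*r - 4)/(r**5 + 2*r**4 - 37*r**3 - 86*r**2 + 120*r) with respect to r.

-log(r)/30 + 13*log(r - 6)/66 + log(r - 1)/30 + 4*log(r + 4)/5 - 329*log(r + 5)/330 + C

Factor the denominator: r*(r - 6)*(r - 1)*(r + 4)*(r + 5).
Partial-fraction decomposition: -329/(330*(r + 5)) + 4/(5*(r + 4)) + 1/(30*(r - 1)) + 13/(66*(r - 6)) - 1/(30*r).
Integrate each term: A/(r−a) contributes A·log|r−a|.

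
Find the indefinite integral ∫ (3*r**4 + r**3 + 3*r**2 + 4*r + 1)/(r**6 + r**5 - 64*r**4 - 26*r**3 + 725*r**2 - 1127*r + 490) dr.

Factor the denominator: (r - 7)*(r - 2)*(r - 1)**2*(r + 5)*(r + 7).
Partial-fraction decomposition: -1745/(4032*(r + 7)) + 43/(144*(r + 5)) + 71/(576*(r - 1)) + 1/(24*(r - 1)**2) - 11/(45*(r - 2)) + 143/(560*(r - 7)).
Integrate each term; A/(r−a) gives A·log|r−a|; A/(r−a)² gives −A/(r−a).

143*log(r - 7)/560 - 11*log(r - 2)/45 + 71*log(r - 1)/576 + 43*log(r + 5)/144 - 1745*log(r + 7)/4032 - 1/(24*r - 24) + C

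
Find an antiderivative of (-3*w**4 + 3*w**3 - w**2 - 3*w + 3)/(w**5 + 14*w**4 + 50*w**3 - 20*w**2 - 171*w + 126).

-419*log(w - 1)/12544 - 107*log(w + 3)/64 + 1517*log(w + 6)/49 - 8257*log(w + 7)/256 + 1/(224*w - 224) + C

Factor the denominator: (w - 1)**2*(w + 3)*(w + 6)*(w + 7).
Partial-fraction decomposition: -8257/(256*(w + 7)) + 1517/(49*(w + 6)) - 107/(64*(w + 3)) - 419/(12544*(w - 1)) - 1/(224*(w - 1)**2).
Integrate each term; A/(w−a) gives A·log|w−a|; A/(w−a)² gives −A/(w−a).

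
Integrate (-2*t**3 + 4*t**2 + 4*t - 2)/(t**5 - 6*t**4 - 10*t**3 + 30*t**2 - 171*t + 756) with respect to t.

Factor the denominator: (t - 7)*(t - 3)*(t + 4)*(t**2 + 9).
Partial-fraction decomposition: (17*t - 93)/(225*(t**2 + 9)) + 174/(1925*(t + 4)) + 1/(63*(t - 3)) - 2/(11*(t - 7)).
Integrate each term; A/(t−a) gives A·log|t−a|; the (Bt+D)/(t²+p²) term gives a log and an atan.

-2*log(t - 7)/11 + log(t - 3)/63 + 174*log(t + 4)/1925 + 17*log(t**2 + 9)/450 - 31*atan(t/3)/225 + C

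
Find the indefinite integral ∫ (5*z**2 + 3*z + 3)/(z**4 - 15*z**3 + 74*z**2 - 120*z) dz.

Factor the denominator: z*(z - 6)*(z - 5)*(z - 4).
Partial-fraction decomposition: 95/(8*(z - 4)) - 143/(5*(z - 5)) + 67/(4*(z - 6)) - 1/(40*z).
Integrate each term: A/(z−a) contributes A·log|z−a|.

-log(z)/40 + 67*log(z - 6)/4 - 143*log(z - 5)/5 + 95*log(z - 4)/8 + C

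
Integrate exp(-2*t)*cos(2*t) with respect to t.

Let I denote the integral. Integrate by parts with u = cos(2*t), dv = exp(-2*t) dt, so v = -exp(-2*t)/2: I = -exp(-2*t)*cos(2*t)/2 − ∫ exp(-2*t)*sin(2*t) dt.
Apply parts again with u = sin(2*t), dv = exp(-2*t) dt: ∫ exp(-2*t)*sin(2*t) dt = -exp(-2*t)*sin(2*t)/2 + I. Substituting back brings back I: I = exp(-2*t)*sin(2*t)/2 - exp(-2*t)*cos(2*t)/2 − I.
Solving for I: (1 + 1)·I equals the remaining terms, so I = (1/2)·(exp(-2*t)*sin(2*t)/2 - exp(-2*t)*cos(2*t)/2).

exp(-2*t)*sin(2*t)/4 - exp(-2*t)*cos(2*t)/4 + C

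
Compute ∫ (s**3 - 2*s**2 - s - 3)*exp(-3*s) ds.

Use integration by parts with u = s**3 - 2*s**2 - s - 3, dv = exp(-3*s) ds, so v = -exp(-3*s)/3.
Apply parts 3 times (tabular method): alternate signs, differentiate u down to 0, integrate dv up.

(-9*s**3 + 9*s**2 + 15*s + 32)*exp(-3*s)/27 + C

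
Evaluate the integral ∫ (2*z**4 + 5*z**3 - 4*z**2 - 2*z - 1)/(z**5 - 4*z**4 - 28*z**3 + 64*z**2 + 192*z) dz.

Factor the denominator: z*(z - 6)*(z - 4)*(z + 2)*(z + 4).
Partial-fraction decomposition: 27/(128*(z + 4)) + 7/(64*(z + 2)) - 253/(128*(z - 4)) + 703/(192*(z - 6)) - 1/(192*z).
Integrate each term: A/(z−a) contributes A·log|z−a|.

-log(z)/192 + 703*log(z - 6)/192 - 253*log(z - 4)/128 + 7*log(z + 2)/64 + 27*log(z + 4)/128 + C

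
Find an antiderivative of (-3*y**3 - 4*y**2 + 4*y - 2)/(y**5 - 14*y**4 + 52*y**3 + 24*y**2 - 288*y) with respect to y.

Factor the denominator: y*(y - 6)**2*(y - 4)*(y + 2).
Partial-fraction decomposition: -1/(384*(y + 2)) - 121/(48*(y - 4)) + 2899/(1152*(y - 6)) - 385/(48*(y - 6)**2) + 1/(144*y).
Integrate each term; A/(y−a) gives A·log|y−a|; A/(y−a)² gives −A/(y−a).

log(y)/144 + 2899*log(y - 6)/1152 - 121*log(y - 4)/48 - log(y + 2)/384 + 385/(48*y - 288) + C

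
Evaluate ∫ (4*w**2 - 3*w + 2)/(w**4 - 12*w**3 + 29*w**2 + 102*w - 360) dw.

64*log(w - 6)/9 - 87*log(w - 5)/8 + 27*log(w - 4)/7 - 47*log(w + 3)/504 + C

Factor the denominator: (w - 6)*(w - 5)*(w - 4)*(w + 3).
Partial-fraction decomposition: -47/(504*(w + 3)) + 27/(7*(w - 4)) - 87/(8*(w - 5)) + 64/(9*(w - 6)).
Integrate each term: A/(w−a) contributes A·log|w−a|.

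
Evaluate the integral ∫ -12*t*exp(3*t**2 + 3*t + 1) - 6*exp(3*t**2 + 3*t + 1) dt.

Let u = 3*t**2 + 3*t + 1, so du = (6*t + 3) dt.
Rewriting, the integral becomes -2·∫ e^u du = -2·e^u.
Substituting back, u = 3*t**2 + 3*t + 1.

-2*exp(3*t**2 + 3*t + 1) + C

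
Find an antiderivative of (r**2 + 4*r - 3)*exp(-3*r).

(-9*r**2 - 42*r + 13)*exp(-3*r)/27 + C

Use integration by parts with u = r**2 + 4*r - 3, dv = exp(-3*r) dr, so v = -exp(-3*r)/3.
Apply parts 2 times (tabular method): alternate signs, differentiate u down to 0, integrate dv up.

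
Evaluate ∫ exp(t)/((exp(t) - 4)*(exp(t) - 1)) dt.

Let u = e^t, du = e^t dt.
The integral becomes ∫ du/((u-4)(u-1)); decompose into partial fractions.

log(exp(t) - 4)/3 - log(exp(t) - 1)/3 + C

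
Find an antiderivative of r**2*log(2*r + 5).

Use integration by parts with u = log(2*r + 5), dv = r**2 dr.
Then du = 2/(2*r + 5) dr and v = r**3/3.

r**3*log(2*r + 5)/3 - r**3/9 + 5*r**2/12 - 25*r/12 + 125*log(2*r + 5)/24 + C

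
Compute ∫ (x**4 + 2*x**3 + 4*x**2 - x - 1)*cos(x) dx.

x**4*sin(x) + 2*x**3*sin(x) + 4*x**3*cos(x) - 8*x**2*sin(x) + 6*x**2*cos(x) - 13*x*sin(x) - 16*x*cos(x) + 15*sin(x) - 13*cos(x) + C

Use integration by parts with u = x**4 + 2*x**3 + 4*x**2 - x - 1, dv = cos(x) dx, so v = sin(x).
Apply parts 4 times (tabular method): alternate signs, differentiate u down to 0, integrate dv up.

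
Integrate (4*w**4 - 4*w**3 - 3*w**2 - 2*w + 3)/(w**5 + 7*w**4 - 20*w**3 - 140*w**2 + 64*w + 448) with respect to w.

65*log(w - 4)/96 - 19*log(w - 2)/432 + 91*log(w + 2)/240 - 1243*log(w + 4)/288 + 986*log(w + 7)/135 + C

Factor the denominator: (w - 4)*(w - 2)*(w + 2)*(w + 4)*(w + 7).
Partial-fraction decomposition: 986/(135*(w + 7)) - 1243/(288*(w + 4)) + 91/(240*(w + 2)) - 19/(432*(w - 2)) + 65/(96*(w - 4)).
Integrate each term: A/(w−a) contributes A·log|w−a|.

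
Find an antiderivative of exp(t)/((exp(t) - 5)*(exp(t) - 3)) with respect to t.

log(exp(t) - 5)/2 - log(exp(t) - 3)/2 + C

Let u = e^t, du = e^t dt.
The integral becomes ∫ du/((u-3)(u-5)); decompose into partial fractions.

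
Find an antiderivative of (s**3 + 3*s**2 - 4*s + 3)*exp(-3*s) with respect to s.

(-9*s**3 - 36*s**2 + 12*s - 23)*exp(-3*s)/27 + C

Use integration by parts with u = s**3 + 3*s**2 - 4*s + 3, dv = exp(-3*s) ds, so v = -exp(-3*s)/3.
Apply parts 3 times (tabular method): alternate signs, differentiate u down to 0, integrate dv up.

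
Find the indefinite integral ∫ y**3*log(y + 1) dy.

y**4*log(y + 1)/4 - y**4/16 + y**3/12 - y**2/8 + y/4 - log(y + 1)/4 + C

Use integration by parts with u = log(y + 1), dv = y**3 dy.
Then du = 1/(y + 1) dy and v = y**4/4.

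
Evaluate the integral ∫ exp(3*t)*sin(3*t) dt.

exp(3*t)*sin(3*t)/6 - exp(3*t)*cos(3*t)/6 + C

Let I denote the integral. Integrate by parts with u = sin(3*t), dv = exp(3*t) dt, so v = exp(3*t)/3: I = exp(3*t)*sin(3*t)/3 − ∫ exp(3*t)*cos(3*t) dt.
Apply parts again with u = cos(3*t), dv = exp(3*t) dt: ∫ exp(3*t)*cos(3*t) dt = exp(3*t)*cos(3*t)/3 + I. Substituting back brings back I: I = exp(3*t)*sin(3*t)/3 - exp(3*t)*cos(3*t)/3 − I.
Solving for I: (1 + 1)·I equals the remaining terms, so I = (1/2)·(exp(3*t)*sin(3*t)/3 - exp(3*t)*cos(3*t)/3).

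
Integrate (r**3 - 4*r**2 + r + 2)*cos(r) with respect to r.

r**3*sin(r) - 4*r**2*sin(r) + 3*r**2*cos(r) - 5*r*sin(r) - 8*r*cos(r) + 10*sin(r) - 5*cos(r) + C

Use integration by parts with u = r**3 - 4*r**2 + r + 2, dv = cos(r) dr, so v = sin(r).
Apply parts 3 times (tabular method): alternate signs, differentiate u down to 0, integrate dv up.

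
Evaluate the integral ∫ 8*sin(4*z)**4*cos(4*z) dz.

2*sin(4*z)**5/5 + C

Let u = sin(4*z), so du = (4*cos(4*z)) dz.
Rewriting, the integral becomes 2·∫ u^4 du = 2·u^5/5.
Substituting back, u = sin(4*z).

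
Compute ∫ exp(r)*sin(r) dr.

Let I denote the integral. Integrate by parts with u = sin(r), dv = exp(r) dr, so v = exp(r): I = exp(r)*sin(r) − ∫ exp(r)*cos(r) dr.
Apply parts again with u = cos(r), dv = exp(r) dr: ∫ exp(r)*cos(r) dr = exp(r)*cos(r) + I. Substituting back brings back I: I = exp(r)*sin(r) - exp(r)*cos(r) − I.
Solving for I: (1 + 1)·I equals the remaining terms, so I = (1/2)·(exp(r)*sin(r) - exp(r)*cos(r)).

exp(r)*sin(r)/2 - exp(r)*cos(r)/2 + C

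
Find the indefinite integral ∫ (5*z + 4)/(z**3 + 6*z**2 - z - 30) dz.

2*log(z - 2)/5 + 11*log(z + 3)/10 - 3*log(z + 5)/2 + C

Factor the denominator: (z - 2)*(z + 3)*(z + 5).
Partial-fraction decomposition: -3/(2*(z + 5)) + 11/(10*(z + 3)) + 2/(5*(z - 2)).
Integrate each term: A/(z−a) contributes A·log|z−a|.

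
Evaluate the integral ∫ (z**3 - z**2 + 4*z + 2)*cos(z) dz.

z**3*sin(z) - z**2*sin(z) + 3*z**2*cos(z) - 2*z*sin(z) - 2*z*cos(z) + 4*sin(z) - 2*cos(z) + C

Use integration by parts with u = z**3 - z**2 + 4*z + 2, dv = cos(z) dz, so v = sin(z).
Apply parts 3 times (tabular method): alternate signs, differentiate u down to 0, integrate dv up.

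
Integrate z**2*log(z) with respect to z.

z**3*log(z)/3 - z**3/9 + C

Use integration by parts with u = log(z), dv = z**2 dz.
Then du = 1/z dz and v = z**3/3.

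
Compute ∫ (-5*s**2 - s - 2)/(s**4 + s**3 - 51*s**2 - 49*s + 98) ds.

-127*log(s - 7)/378 + log(s - 1)/18 - 4*log(s + 2)/27 + 3*log(s + 7)/7 + C

Factor the denominator: (s - 7)*(s - 1)*(s + 2)*(s + 7).
Partial-fraction decomposition: 3/(7*(s + 7)) - 4/(27*(s + 2)) + 1/(18*(s - 1)) - 127/(378*(s - 7)).
Integrate each term: A/(s−a) contributes A·log|s−a|.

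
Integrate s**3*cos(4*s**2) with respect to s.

Let u = s², du = 2s ds; rewrite as (1/2)∫ u^1·cos(4u) du.
Now integrate by parts 1 time.

s**2*sin(4*s**2)/8 + cos(4*s**2)/32 + C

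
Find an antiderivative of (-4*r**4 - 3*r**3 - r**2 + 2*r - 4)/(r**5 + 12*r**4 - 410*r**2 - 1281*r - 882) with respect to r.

-5860*log(r - 6)/10647 + log(r + 1)/63 - 131*log(r + 3)/144 - 62197*log(r + 7)/24336 - 4321/(156*r + 1092) + C

Factor the denominator: (r - 6)*(r + 1)*(r + 3)*(r + 7)**2.
Partial-fraction decomposition: -62197/(24336*(r + 7)) + 4321/(156*(r + 7)**2) - 131/(144*(r + 3)) + 1/(63*(r + 1)) - 5860/(10647*(r - 6)).
Integrate each term; A/(r−a) gives A·log|r−a|; A/(r−a)² gives −A/(r−a).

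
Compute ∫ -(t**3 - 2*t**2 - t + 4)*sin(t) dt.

Use integration by parts with u = t**3 - 2*t**2 - t + 4, dv = -sin(t) dt, so v = cos(t).
Apply parts 3 times (tabular method): alternate signs, differentiate u down to 0, integrate dv up.

t**3*cos(t) - 3*t**2*sin(t) - 2*t**2*cos(t) + 4*t*sin(t) - 7*t*cos(t) + 7*sin(t) + 8*cos(t) + C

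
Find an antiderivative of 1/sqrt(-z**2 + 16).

Substitute z = 4·sin(θ), so dz = 4·cos(θ) dθ and the radical becomes sqrt(-z**2 + 16) = 4·cos(θ) by the Pythagorean identity.
Integrate the resulting trig expression in θ, then back-substitute θ = asin(z/4), sin(θ) = z/4, cos(θ) = sqrt(-z**2 + 16)/4 (absorbing any constant into C).

asin(z/4) + C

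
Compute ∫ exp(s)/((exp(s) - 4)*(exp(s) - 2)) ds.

Let u = e^s, du = e^s ds.
The integral becomes ∫ du/((u-4)(u-2)); decompose into partial fractions.

log(exp(s) - 4)/2 - log(exp(s) - 2)/2 + C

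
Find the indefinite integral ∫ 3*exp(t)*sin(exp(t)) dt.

-3*cos(exp(t)) + C

Let u = exp(t), so du = (exp(t)) dt.
Rewriting, the integral becomes 3·∫ sin(u) du = 3·-cos(u).
Substituting back, u = exp(t).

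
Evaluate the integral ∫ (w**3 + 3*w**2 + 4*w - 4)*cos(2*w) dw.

w**3*sin(2*w)/2 + 3*w**2*sin(2*w)/2 + 3*w**2*cos(2*w)/4 + 5*w*sin(2*w)/4 + 3*w*cos(2*w)/2 - 11*sin(2*w)/4 + 5*cos(2*w)/8 + C

Use integration by parts with u = w**3 + 3*w**2 + 4*w - 4, dv = cos(2*w) dw, so v = sin(2*w)/2.
Apply parts 3 times (tabular method): alternate signs, differentiate u down to 0, integrate dv up.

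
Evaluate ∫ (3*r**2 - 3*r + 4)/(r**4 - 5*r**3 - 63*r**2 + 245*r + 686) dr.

481*log(r - 7)/3969 + 22*log(r + 2)/405 - 43*log(r + 7)/245 - 65/(63*r - 441) + C

Factor the denominator: (r - 7)**2*(r + 2)*(r + 7).
Partial-fraction decomposition: -43/(245*(r + 7)) + 22/(405*(r + 2)) + 481/(3969*(r - 7)) + 65/(63*(r - 7)**2).
Integrate each term; A/(r−a) gives A·log|r−a|; A/(r−a)² gives −A/(r−a).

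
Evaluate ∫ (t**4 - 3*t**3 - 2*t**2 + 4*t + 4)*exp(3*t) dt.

Use integration by parts with u = t**4 - 3*t**3 - 2*t**2 + 4*t + 4, dv = exp(3*t) dt, so v = exp(3*t)/3.
Apply parts 4 times (tabular method): alternate signs, differentiate u down to 0, integrate dv up.

(27*t**4 - 117*t**3 + 63*t**2 + 66*t + 86)*exp(3*t)/81 + C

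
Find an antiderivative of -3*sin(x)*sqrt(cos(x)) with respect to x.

2*cos(x)**(3/2) + C

Let u = cos(x), so du = (-sin(x)) dx.
Rewriting, the integral becomes 3·∫ √u du = 3·(2/3)u^(3/2).
Substituting back, u = cos(x).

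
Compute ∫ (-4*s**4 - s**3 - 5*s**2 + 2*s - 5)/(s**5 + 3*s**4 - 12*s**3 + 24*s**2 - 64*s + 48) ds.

-93*log(s - 2)/64 + 13*log(s - 1)/35 - 1033*log(s + 6)/448 - 49*log(s**2 + 4)/160 - 3*atan(s/2)/20 + C

Factor the denominator: (s - 2)*(s - 1)*(s + 6)*(s**2 + 4).
Partial-fraction decomposition: -(49*s + 24)/(80*(s**2 + 4)) - 1033/(448*(s + 6)) + 13/(35*(s - 1)) - 93/(64*(s - 2)).
Integrate each term; A/(s−a) gives A·log|s−a|; the (Bs+D)/(s²+p²) term gives a log and an atan.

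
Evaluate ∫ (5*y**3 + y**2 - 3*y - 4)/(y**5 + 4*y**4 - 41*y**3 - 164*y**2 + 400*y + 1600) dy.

631*log(y - 5)/810 - 5*log(y - 4)/9 + 512*log(y + 4)/81 - 589*log(y + 5)/90 + 37/(9*y + 36) + C

Factor the denominator: (y - 5)*(y - 4)*(y + 4)**2*(y + 5).
Partial-fraction decomposition: -589/(90*(y + 5)) + 512/(81*(y + 4)) - 37/(9*(y + 4)**2) - 5/(9*(y - 4)) + 631/(810*(y - 5)).
Integrate each term; A/(y−a) gives A·log|y−a|; A/(y−a)² gives −A/(y−a).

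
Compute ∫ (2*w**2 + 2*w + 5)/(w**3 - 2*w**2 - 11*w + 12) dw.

15*log(w - 4)/7 - 3*log(w - 1)/4 + 17*log(w + 3)/28 + C

Factor the denominator: (w - 4)*(w - 1)*(w + 3).
Partial-fraction decomposition: 17/(28*(w + 3)) - 3/(4*(w - 1)) + 15/(7*(w - 4)).
Integrate each term: A/(w−a) contributes A·log|w−a|.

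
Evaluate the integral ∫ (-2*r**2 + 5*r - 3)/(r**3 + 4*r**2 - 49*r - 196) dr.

-3*log(r - 7)/7 + 5*log(r + 4)/3 - 68*log(r + 7)/21 + C

Factor the denominator: (r - 7)*(r + 4)*(r + 7).
Partial-fraction decomposition: -68/(21*(r + 7)) + 5/(3*(r + 4)) - 3/(7*(r - 7)).
Integrate each term: A/(r−a) contributes A·log|r−a|.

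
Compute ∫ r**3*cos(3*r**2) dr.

r**2*sin(3*r**2)/6 + cos(3*r**2)/18 + C

Let u = r², du = 2r dr; rewrite as (1/2)∫ u^1·cos(3u) du.
Now integrate by parts 1 time.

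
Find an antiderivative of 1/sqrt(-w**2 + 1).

Substitute w = sin(θ), so dw = cos(θ) dθ and the radical becomes sqrt(-w**2 + 1) = cos(θ) by the Pythagorean identity.
Integrate the resulting trig expression in θ, then back-substitute θ = asin(w), sin(θ) = w, cos(θ) = sqrt(-w**2 + 1) (absorbing any constant into C).

asin(w) + C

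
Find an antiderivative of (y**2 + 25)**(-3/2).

y/(25*sqrt(y**2 + 25)) + C

Substitute y = 5·tan(θ), so dy = 5·sec(θ)^2 dθ and the radical becomes sqrt(y**2 + 25) = 5·sec(θ) by the Pythagorean identity.
Integrate the resulting trig expression in θ, then back-substitute tan(θ) = y/5, sec(θ) = sqrt(y**2 + 25)/5 (absorbing any constant into C).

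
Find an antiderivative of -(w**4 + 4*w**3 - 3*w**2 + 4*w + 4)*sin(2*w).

w**4*cos(2*w)/2 - w**3*sin(2*w) + 2*w**3*cos(2*w) - 3*w**2*sin(2*w) - 3*w**2*cos(2*w) + 3*w*sin(2*w) - w*cos(2*w) + sin(2*w)/2 + 7*cos(2*w)/2 + C

Use integration by parts with u = w**4 + 4*w**3 - 3*w**2 + 4*w + 4, dv = -sin(2*w) dw, so v = cos(2*w)/2.
Apply parts 4 times (tabular method): alternate signs, differentiate u down to 0, integrate dv up.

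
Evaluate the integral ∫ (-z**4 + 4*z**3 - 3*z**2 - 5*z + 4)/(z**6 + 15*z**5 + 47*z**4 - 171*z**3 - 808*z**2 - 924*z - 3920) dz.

-16*log(z - 4)/5445 + 1171*log(z + 5)/1044 - 1540855*log(z + 7)/1359556 + 2982*log(z**2 + 4)/407305 + 6111*atan(z/2)/814610 + 3881/(1166*z + 8162) + C

Factor the denominator: (z - 4)*(z + 5)*(z + 7)**2*(z**2 + 4).
Partial-fraction decomposition: 21*(284*z + 291)/(407305*(z**2 + 4)) - 1540855/(1359556*(z + 7)) - 3881/(1166*(z + 7)**2) + 1171/(1044*(z + 5)) - 16/(5445*(z - 4)).
Integrate each term; A/(z−a) gives A·log|z−a|; the (Bz+D)/(z²+p²) term gives a log and an atan.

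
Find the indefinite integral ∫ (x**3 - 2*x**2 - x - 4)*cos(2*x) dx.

x**3*sin(2*x)/2 - x**2*sin(2*x) + 3*x**2*cos(2*x)/4 - 5*x*sin(2*x)/4 - x*cos(2*x) - 3*sin(2*x)/2 - 5*cos(2*x)/8 + C

Use integration by parts with u = x**3 - 2*x**2 - x - 4, dv = cos(2*x) dx, so v = sin(2*x)/2.
Apply parts 3 times (tabular method): alternate signs, differentiate u down to 0, integrate dv up.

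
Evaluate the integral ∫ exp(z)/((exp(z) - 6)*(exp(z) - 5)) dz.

log(exp(z) - 6) - log(exp(z) - 5) + C

Let u = e^z, du = e^z dz.
The integral becomes ∫ du/((u-5)(u-6)); decompose into partial fractions.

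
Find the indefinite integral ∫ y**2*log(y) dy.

Use integration by parts with u = log(y), dv = y**2 dy.
Then du = 1/y dy and v = y**3/3.

y**3*log(y)/3 - y**3/9 + C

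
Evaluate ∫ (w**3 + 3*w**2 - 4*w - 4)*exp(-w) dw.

Use integration by parts with u = w**3 + 3*w**2 - 4*w - 4, dv = exp(-w) dw, so v = -exp(-w).
Apply parts 3 times (tabular method): alternate signs, differentiate u down to 0, integrate dv up.

(-w**3 - 6*w**2 - 8*w - 4)*exp(-w) + C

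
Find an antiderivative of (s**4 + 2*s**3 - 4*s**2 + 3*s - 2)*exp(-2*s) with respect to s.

(-2*s**4 - 8*s**3 - 4*s**2 - 10*s - 1)*exp(-2*s)/4 + C

Use integration by parts with u = s**4 + 2*s**3 - 4*s**2 + 3*s - 2, dv = exp(-2*s) ds, so v = -exp(-2*s)/2.
Apply parts 4 times (tabular method): alternate signs, differentiate u down to 0, integrate dv up.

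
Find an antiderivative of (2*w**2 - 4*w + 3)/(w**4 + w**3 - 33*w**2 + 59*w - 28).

Factor the denominator: (w - 4)*(w - 1)**2*(w + 7).
Partial-fraction decomposition: -129/(704*(w + 7)) - 5/(576*(w - 1)) - 1/(24*(w - 1)**2) + 19/(99*(w - 4)).
Integrate each term; A/(w−a) gives A·log|w−a|; A/(w−a)² gives −A/(w−a).

19*log(w - 4)/99 - 5*log(w - 1)/576 - 129*log(w + 7)/704 + 1/(24*w - 24) + C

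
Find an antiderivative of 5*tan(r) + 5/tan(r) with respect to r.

5*log(tan(r)) + C

Let u = tan(r), so du = (tan(r)**2 + 1) dr.
Rewriting, the integral becomes 5·∫ 1/u du = 5·log(u).
Substituting back, u = tan(r).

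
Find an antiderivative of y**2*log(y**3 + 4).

Let u = y**3 + 4, so du = (3*y**2) dy.
The integral becomes (1/3)·∫ log(u) du; integrate by parts with u′=log(u), dv′=du.

y**3*log(y**3 + 4)/3 - y**3/3 + 4*log(y**3 + 4)/3 + C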